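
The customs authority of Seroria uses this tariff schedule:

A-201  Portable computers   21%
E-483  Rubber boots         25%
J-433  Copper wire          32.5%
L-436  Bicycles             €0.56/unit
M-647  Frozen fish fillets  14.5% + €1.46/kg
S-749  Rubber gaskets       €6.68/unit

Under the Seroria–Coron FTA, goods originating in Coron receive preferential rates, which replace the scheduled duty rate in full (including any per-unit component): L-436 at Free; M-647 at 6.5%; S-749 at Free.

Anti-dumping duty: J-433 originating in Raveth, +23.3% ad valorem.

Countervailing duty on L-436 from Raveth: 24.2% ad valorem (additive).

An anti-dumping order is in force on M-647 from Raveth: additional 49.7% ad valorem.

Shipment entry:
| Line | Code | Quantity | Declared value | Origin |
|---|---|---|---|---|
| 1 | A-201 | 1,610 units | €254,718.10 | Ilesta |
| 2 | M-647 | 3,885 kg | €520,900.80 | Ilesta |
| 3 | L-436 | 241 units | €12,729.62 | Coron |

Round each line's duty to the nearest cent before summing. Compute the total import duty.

€134,693.52

Line 1 (A-201, Ilesta, 1,610 units, €254,718.10):
Base rate for A-201 is 21%.
Duty = €254,718.10 × 21% = €53,490.80.
Line 2 (M-647, Ilesta, 3,885 kg, €520,900.80):
Base rate for M-647 is 14.5% + €1.46/kg.
M-647 has an FTA preferential rate, but origin Ilesta is not Coron; base rate stands.
The additional-duty order on M-647 targets Raveth, not Ilesta; it does not apply.
Duty = €520,900.80 × 14.5% + 3,885 × €1.46 = €81,202.72.
Line 3 (L-436, Coron, 241 units, €12,729.62):
Base rate for L-436 is €0.56/unit.
Origin Coron qualifies under the Seroria–Coron agreement and L-436 is covered: preferential rate Free applies instead.
The additional-duty order on L-436 targets Raveth, not Coron; it does not apply.
Duty = €12,729.62 × 0% = €0.00.
Total = €53,490.80 + €81,202.72 + €0.00 = €134,693.52.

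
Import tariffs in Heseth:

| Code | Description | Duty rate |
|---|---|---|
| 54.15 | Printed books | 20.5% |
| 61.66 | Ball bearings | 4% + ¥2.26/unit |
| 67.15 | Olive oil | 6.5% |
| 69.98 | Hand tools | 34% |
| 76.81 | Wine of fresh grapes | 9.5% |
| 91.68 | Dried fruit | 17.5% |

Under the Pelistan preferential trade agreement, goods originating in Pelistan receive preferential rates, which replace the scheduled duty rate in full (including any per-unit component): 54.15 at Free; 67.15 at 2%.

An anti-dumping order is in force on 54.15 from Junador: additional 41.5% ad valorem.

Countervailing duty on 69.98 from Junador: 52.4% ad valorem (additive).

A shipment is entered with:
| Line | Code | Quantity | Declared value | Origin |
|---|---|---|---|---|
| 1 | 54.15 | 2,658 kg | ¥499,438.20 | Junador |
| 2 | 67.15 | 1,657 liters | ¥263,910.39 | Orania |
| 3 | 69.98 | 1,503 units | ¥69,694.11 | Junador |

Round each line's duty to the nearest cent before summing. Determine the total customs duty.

Line 1 (54.15, Junador, 2,658 kg, ¥499,438.20):
Base rate for 54.15 is 20.5%.
54.15 has an FTA preferential rate, but origin Junador is not Pelistan; base rate stands.
Additional duty on 54.15 from Junador: +41.5%. Applied ad valorem rate: 20.5% + 41.5% = 62%.
Duty = ¥499,438.20 × 62% = ¥309,651.68.
Line 2 (67.15, Orania, 1,657 liters, ¥263,910.39):
Base rate for 67.15 is 6.5%.
67.15 has an FTA preferential rate, but origin Orania is not Pelistan; base rate stands.
Duty = ¥263,910.39 × 6.5% = ¥17,154.18.
Line 3 (69.98, Junador, 1,503 units, ¥69,694.11):
Base rate for 69.98 is 34%.
Additional duty on 69.98 from Junador: +52.4%. Applied ad valorem rate: 34% + 52.4% = 86.4%.
Duty = ¥69,694.11 × 86.4% = ¥60,215.71.
Total = ¥309,651.68 + ¥17,154.18 + ¥60,215.71 = ¥387,021.57.

¥387,021.57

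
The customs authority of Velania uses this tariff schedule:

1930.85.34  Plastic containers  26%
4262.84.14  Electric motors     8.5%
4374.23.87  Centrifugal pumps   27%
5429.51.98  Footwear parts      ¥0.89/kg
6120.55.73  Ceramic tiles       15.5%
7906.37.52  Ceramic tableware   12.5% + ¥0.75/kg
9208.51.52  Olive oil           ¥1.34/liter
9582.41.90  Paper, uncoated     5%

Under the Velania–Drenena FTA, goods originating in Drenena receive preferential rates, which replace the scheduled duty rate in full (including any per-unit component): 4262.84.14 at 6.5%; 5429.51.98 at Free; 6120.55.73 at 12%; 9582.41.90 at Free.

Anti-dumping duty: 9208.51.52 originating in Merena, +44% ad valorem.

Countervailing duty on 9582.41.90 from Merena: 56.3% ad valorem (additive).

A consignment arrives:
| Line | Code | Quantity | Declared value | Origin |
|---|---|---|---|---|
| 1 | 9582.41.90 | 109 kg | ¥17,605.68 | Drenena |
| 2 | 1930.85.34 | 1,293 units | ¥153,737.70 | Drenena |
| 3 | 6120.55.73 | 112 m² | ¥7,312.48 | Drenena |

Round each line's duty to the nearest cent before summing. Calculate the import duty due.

¥40,849.30

Line 1 (9582.41.90, Drenena, 109 kg, ¥17,605.68):
Base rate for 9582.41.90 is 5%.
Origin Drenena qualifies under the Velania–Drenena agreement and 9582.41.90 is covered: preferential rate Free applies instead.
The additional-duty order on 9582.41.90 targets Merena, not Drenena; it does not apply.
Duty = ¥17,605.68 × 0% = ¥0.00.
Line 2 (1930.85.34, Drenena, 1,293 units, ¥153,737.70):
Base rate for 1930.85.34 is 26%.
Origin Drenena is the FTA partner but 1930.85.34 is not on the preference list; base rate stands.
Duty = ¥153,737.70 × 26% = ¥39,971.80.
Line 3 (6120.55.73, Drenena, 112 m², ¥7,312.48):
Base rate for 6120.55.73 is 15.5%.
Origin Drenena qualifies under the Velania–Drenena agreement and 6120.55.73 is covered: preferential rate 12% applies instead.
Duty = ¥7,312.48 × 12% = ¥877.50.
Total = ¥0.00 + ¥39,971.80 + ¥877.50 = ¥40,849.30.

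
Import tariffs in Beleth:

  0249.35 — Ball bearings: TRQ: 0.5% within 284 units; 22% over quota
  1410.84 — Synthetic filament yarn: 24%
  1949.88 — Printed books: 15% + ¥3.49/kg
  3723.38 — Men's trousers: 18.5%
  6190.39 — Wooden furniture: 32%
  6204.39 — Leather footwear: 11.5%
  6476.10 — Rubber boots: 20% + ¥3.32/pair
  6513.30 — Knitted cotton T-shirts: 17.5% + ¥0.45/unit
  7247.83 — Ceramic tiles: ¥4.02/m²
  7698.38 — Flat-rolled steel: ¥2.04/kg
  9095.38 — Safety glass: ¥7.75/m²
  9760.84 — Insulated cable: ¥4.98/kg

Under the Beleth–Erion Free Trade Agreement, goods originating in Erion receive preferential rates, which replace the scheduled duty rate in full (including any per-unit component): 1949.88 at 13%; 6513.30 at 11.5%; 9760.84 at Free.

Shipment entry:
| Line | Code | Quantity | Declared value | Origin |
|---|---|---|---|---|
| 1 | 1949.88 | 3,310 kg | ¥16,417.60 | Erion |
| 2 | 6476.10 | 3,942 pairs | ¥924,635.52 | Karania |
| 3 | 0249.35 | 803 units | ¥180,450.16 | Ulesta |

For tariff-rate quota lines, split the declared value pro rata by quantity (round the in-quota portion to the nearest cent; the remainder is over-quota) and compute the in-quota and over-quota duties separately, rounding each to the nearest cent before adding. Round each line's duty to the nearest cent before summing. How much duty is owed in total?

Line 1 (1949.88, Erion, 3,310 kg, ¥16,417.60):
Base rate for 1949.88 is 15% + ¥3.49/kg.
Origin Erion qualifies under the Beleth–Erion agreement and 1949.88 is covered: preferential rate 13% applies instead.
Duty = ¥16,417.60 × 13% = ¥2,134.29.
Line 2 (6476.10, Karania, 3,942 pairs, ¥924,635.52):
Base rate for 6476.10 is 20% + ¥3.32/pair.
Duty = ¥924,635.52 × 20% + 3,942 × ¥3.32 = ¥198,014.54.
Line 3 (0249.35, Ulesta, 803 units, ¥180,450.16):
Code 0249.35 is under a tariff-rate quota (threshold 284 units). In-quota: 284 units at 0.5%; over-quota: 519 units at 22%.
Pro-rata value split: in-quota = ¥180,450.16 × 284/803 = ¥63,820.48; over-quota = ¥180,450.16 − ¥63,820.48 = ¥116,629.68.
In-quota duty = ¥63,820.48 × 0.5% = ¥319.10. Over-quota duty = ¥116,629.68 × 22% = ¥25,658.53.
Line duty = ¥319.10 + ¥25,658.53 = ¥25,977.63.
Total = ¥2,134.29 + ¥198,014.54 + ¥25,977.63 = ¥226,126.46.

¥226,126.46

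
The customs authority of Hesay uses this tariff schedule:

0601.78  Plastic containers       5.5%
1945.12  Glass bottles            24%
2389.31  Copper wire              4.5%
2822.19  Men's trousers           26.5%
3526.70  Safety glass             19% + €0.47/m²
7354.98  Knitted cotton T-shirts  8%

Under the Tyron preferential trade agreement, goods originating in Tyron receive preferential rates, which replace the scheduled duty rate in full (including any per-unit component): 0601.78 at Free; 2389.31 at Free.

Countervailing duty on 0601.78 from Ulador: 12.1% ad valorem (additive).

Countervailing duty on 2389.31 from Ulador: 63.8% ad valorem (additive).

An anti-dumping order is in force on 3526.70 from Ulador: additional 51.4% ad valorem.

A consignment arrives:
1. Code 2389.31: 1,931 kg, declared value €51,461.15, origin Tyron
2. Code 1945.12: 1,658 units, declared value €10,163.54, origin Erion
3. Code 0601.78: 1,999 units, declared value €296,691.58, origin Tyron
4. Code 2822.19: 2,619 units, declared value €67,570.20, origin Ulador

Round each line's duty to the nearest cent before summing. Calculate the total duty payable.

€20,345.35

Line 1 (2389.31, Tyron, 1,931 kg, €51,461.15):
Base rate for 2389.31 is 4.5%.
Origin Tyron qualifies under the Hesay–Tyron agreement and 2389.31 is covered: preferential rate Free applies instead.
The additional-duty order on 2389.31 targets Ulador, not Tyron; it does not apply.
Duty = €51,461.15 × 0% = €0.00.
Line 2 (1945.12, Erion, 1,658 units, €10,163.54):
Base rate for 1945.12 is 24%.
Duty = €10,163.54 × 24% = €2,439.25.
Line 3 (0601.78, Tyron, 1,999 units, €296,691.58):
Base rate for 0601.78 is 5.5%.
Origin Tyron qualifies under the Hesay–Tyron agreement and 0601.78 is covered: preferential rate Free applies instead.
The additional-duty order on 0601.78 targets Ulador, not Tyron; it does not apply.
Duty = €296,691.58 × 0% = €0.00.
Line 4 (2822.19, Ulador, 2,619 units, €67,570.20):
Base rate for 2822.19 is 26.5%.
Duty = €67,570.20 × 26.5% = €17,906.10.
Total = €0.00 + €2,439.25 + €0.00 + €17,906.10 = €20,345.35.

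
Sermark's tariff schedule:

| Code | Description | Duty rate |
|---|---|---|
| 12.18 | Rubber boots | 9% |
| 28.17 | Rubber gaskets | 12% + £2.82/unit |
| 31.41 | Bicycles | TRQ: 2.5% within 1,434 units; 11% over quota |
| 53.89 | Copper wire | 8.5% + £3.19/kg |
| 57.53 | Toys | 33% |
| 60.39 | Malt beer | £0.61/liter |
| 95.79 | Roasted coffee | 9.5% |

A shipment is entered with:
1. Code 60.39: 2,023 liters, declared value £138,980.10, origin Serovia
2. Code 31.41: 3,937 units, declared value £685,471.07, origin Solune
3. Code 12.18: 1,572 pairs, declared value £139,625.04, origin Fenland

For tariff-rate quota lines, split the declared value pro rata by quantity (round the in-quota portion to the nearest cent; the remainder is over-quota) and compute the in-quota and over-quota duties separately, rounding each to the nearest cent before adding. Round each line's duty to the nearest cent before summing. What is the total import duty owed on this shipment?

£67,979.83

Line 1 (60.39, Serovia, 2,023 liters, £138,980.10):
Base rate for 60.39 is £0.61/liter.
Duty = 2,023 × £0.61 = £1,234.03.
Line 2 (31.41, Solune, 3,937 units, £685,471.07):
Code 31.41 is under a tariff-rate quota (threshold 1,434 units). In-quota: 1,434 units at 2.5%; over-quota: 2,503 units at 11%.
Pro-rata value split: in-quota = £685,471.07 × 1,434/3,937 = £249,673.74; over-quota = £685,471.07 − £249,673.74 = £435,797.33.
In-quota duty = £249,673.74 × 2.5% = £6,241.84. Over-quota duty = £435,797.33 × 11% = £47,937.71.
Line duty = £6,241.84 + £47,937.71 = £54,179.55.
Line 3 (12.18, Fenland, 1,572 pairs, £139,625.04):
Base rate for 12.18 is 9%.
Duty = £139,625.04 × 9% = £12,566.25.
Total = £1,234.03 + £54,179.55 + £12,566.25 = £67,979.83.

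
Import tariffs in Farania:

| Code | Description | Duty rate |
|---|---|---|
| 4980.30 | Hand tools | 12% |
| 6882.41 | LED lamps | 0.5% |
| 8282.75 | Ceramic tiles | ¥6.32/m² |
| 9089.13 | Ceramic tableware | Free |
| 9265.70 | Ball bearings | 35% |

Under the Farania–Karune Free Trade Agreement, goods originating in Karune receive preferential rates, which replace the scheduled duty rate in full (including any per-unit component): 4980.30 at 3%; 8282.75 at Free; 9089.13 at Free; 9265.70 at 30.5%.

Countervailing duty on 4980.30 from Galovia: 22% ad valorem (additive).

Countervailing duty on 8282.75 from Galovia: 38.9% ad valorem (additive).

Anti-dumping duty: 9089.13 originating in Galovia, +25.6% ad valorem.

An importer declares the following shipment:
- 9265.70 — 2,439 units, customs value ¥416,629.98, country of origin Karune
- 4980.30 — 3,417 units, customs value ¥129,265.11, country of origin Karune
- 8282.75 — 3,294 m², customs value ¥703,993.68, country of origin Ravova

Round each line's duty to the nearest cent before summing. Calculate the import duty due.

¥151,768.17

Line 1 (9265.70, Karune, 2,439 units, ¥416,629.98):
Base rate for 9265.70 is 35%.
Origin Karune qualifies under the Farania–Karune agreement and 9265.70 is covered: preferential rate 30.5% applies instead.
Duty = ¥416,629.98 × 30.5% = ¥127,072.14.
Line 2 (4980.30, Karune, 3,417 units, ¥129,265.11):
Base rate for 4980.30 is 12%.
Origin Karune qualifies under the Farania–Karune agreement and 4980.30 is covered: preferential rate 3% applies instead.
The additional-duty order on 4980.30 targets Galovia, not Karune; it does not apply.
Duty = ¥129,265.11 × 3% = ¥3,877.95.
Line 3 (8282.75, Ravova, 3,294 m², ¥703,993.68):
Base rate for 8282.75 is ¥6.32/m².
8282.75 has an FTA preferential rate, but origin Ravova is not Karune; base rate stands.
The additional-duty order on 8282.75 targets Galovia, not Ravova; it does not apply.
Duty = 3,294 × ¥6.32 = ¥20,818.08.
Total = ¥127,072.14 + ¥3,877.95 + ¥20,818.08 = ¥151,768.17.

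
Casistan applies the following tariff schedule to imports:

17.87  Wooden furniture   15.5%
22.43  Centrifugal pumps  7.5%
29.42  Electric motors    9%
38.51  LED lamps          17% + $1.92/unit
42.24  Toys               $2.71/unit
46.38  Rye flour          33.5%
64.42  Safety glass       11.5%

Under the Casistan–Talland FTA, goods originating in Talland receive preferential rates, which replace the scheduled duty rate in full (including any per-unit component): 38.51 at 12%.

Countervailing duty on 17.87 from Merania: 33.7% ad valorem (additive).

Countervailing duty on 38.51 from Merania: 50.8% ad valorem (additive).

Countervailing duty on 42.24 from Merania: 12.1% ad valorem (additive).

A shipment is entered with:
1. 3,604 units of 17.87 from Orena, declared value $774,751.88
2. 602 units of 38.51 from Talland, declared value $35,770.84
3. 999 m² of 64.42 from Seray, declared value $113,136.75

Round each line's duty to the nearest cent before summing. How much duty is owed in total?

Line 1 (17.87, Orena, 3,604 units, $774,751.88):
Base rate for 17.87 is 15.5%.
The additional-duty order on 17.87 targets Merania, not Orena; it does not apply.
Duty = $774,751.88 × 15.5% = $120,086.54.
Line 2 (38.51, Talland, 602 units, $35,770.84):
Base rate for 38.51 is 17% + $1.92/unit.
Origin Talland qualifies under the Casistan–Talland agreement and 38.51 is covered: preferential rate 12% applies instead.
The additional-duty order on 38.51 targets Merania, not Talland; it does not apply.
Duty = $35,770.84 × 12% = $4,292.50.
Line 3 (64.42, Seray, 999 m², $113,136.75):
Base rate for 64.42 is 11.5%.
Duty = $113,136.75 × 11.5% = $13,010.73.
Total = $120,086.54 + $4,292.50 + $13,010.73 = $137,389.77.

$137,389.77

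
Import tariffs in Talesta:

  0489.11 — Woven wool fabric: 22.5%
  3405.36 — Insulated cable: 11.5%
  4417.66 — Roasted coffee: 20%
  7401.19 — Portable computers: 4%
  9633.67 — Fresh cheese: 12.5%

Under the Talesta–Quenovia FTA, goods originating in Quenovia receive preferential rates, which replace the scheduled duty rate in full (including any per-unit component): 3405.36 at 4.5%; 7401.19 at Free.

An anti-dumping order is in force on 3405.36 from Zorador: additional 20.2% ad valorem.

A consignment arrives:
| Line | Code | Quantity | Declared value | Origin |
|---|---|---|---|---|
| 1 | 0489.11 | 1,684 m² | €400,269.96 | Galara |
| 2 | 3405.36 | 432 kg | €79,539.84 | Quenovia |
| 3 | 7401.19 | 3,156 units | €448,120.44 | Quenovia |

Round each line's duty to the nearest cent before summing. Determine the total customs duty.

€93,640.03

Line 1 (0489.11, Galara, 1,684 m², €400,269.96):
Base rate for 0489.11 is 22.5%.
Duty = €400,269.96 × 22.5% = €90,060.74.
Line 2 (3405.36, Quenovia, 432 kg, €79,539.84):
Base rate for 3405.36 is 11.5%.
Origin Quenovia qualifies under the Talesta–Quenovia agreement and 3405.36 is covered: preferential rate 4.5% applies instead.
The additional-duty order on 3405.36 targets Zorador, not Quenovia; it does not apply.
Duty = €79,539.84 × 4.5% = €3,579.29.
Line 3 (7401.19, Quenovia, 3,156 units, €448,120.44):
Base rate for 7401.19 is 4%.
Origin Quenovia qualifies under the Talesta–Quenovia agreement and 7401.19 is covered: preferential rate Free applies instead.
Duty = €448,120.44 × 0% = €0.00.
Total = €90,060.74 + €3,579.29 + €0.00 = €93,640.03.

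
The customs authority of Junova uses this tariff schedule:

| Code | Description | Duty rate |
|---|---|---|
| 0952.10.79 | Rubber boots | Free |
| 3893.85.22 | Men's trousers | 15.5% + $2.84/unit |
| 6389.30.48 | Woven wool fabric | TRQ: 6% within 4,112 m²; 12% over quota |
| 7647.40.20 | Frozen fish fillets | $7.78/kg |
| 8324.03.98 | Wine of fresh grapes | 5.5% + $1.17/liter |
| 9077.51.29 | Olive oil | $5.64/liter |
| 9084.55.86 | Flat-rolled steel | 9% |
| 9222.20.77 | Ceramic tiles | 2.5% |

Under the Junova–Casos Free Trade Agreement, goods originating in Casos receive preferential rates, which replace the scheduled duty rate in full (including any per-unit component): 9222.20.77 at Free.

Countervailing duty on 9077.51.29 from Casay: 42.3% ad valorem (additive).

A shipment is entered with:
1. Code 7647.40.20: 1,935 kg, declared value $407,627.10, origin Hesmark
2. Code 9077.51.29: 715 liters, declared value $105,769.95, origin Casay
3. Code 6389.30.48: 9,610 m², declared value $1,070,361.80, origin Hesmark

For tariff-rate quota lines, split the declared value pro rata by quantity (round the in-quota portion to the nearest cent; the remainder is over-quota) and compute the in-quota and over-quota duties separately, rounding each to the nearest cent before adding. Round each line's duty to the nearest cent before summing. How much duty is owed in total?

$164,791.33

Line 1 (7647.40.20, Hesmark, 1,935 kg, $407,627.10):
Base rate for 7647.40.20 is $7.78/kg.
Duty = 1,935 × $7.78 = $15,054.30.
Line 2 (9077.51.29, Casay, 715 liters, $105,769.95):
Base rate for 9077.51.29 is $5.64/liter.
Additional duty on 9077.51.29 from Casay: +42.3% ad valorem. Applied ad valorem rate = 42.3%.
Duty = $105,769.95 × 42.3% + 715 × $5.64 = $48,773.29.
Line 3 (6389.30.48, Hesmark, 9,610 m², $1,070,361.80):
Code 6389.30.48 is under a tariff-rate quota (threshold 4,112 m²). In-quota: 4,112 m² at 6%; over-quota: 5,498 m² at 12%.
Pro-rata value split: in-quota = $1,070,361.80 × 4,112/9,610 = $457,994.56; over-quota = $1,070,361.80 − $457,994.56 = $612,367.24.
In-quota duty = $457,994.56 × 6% = $27,479.67. Over-quota duty = $612,367.24 × 12% = $73,484.07.
Line duty = $27,479.67 + $73,484.07 = $100,963.74.
Total = $15,054.30 + $48,773.29 + $100,963.74 = $164,791.33.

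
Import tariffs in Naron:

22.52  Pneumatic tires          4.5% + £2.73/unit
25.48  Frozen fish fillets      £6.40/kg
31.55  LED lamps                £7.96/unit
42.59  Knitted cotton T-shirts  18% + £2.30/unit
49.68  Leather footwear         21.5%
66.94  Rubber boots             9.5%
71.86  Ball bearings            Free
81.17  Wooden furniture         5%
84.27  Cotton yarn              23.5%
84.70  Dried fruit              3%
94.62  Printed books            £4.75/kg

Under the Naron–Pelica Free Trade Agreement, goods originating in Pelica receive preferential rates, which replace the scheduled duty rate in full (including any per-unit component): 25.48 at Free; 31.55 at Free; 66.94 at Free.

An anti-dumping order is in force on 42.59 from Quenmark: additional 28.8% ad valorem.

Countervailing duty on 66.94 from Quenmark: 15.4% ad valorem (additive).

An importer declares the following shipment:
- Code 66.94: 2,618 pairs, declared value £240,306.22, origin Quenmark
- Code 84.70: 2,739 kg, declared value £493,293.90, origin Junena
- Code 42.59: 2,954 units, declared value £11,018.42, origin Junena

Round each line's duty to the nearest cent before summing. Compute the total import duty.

Line 1 (66.94, Quenmark, 2,618 pairs, £240,306.22):
Base rate for 66.94 is 9.5%.
66.94 has an FTA preferential rate, but origin Quenmark is not Pelica; base rate stands.
Additional duty on 66.94 from Quenmark: +15.4%. Applied ad valorem rate: 9.5% + 15.4% = 24.9%.
Duty = £240,306.22 × 24.9% = £59,836.25.
Line 2 (84.70, Junena, 2,739 kg, £493,293.90):
Base rate for 84.70 is 3%.
Duty = £493,293.90 × 3% = £14,798.82.
Line 3 (42.59, Junena, 2,954 units, £11,018.42):
Base rate for 42.59 is 18% + £2.30/unit.
The additional-duty order on 42.59 targets Quenmark, not Junena; it does not apply.
Duty = £11,018.42 × 18% + 2,954 × £2.30 = £8,777.52.
Total = £59,836.25 + £14,798.82 + £8,777.52 = £83,412.59.

£83,412.59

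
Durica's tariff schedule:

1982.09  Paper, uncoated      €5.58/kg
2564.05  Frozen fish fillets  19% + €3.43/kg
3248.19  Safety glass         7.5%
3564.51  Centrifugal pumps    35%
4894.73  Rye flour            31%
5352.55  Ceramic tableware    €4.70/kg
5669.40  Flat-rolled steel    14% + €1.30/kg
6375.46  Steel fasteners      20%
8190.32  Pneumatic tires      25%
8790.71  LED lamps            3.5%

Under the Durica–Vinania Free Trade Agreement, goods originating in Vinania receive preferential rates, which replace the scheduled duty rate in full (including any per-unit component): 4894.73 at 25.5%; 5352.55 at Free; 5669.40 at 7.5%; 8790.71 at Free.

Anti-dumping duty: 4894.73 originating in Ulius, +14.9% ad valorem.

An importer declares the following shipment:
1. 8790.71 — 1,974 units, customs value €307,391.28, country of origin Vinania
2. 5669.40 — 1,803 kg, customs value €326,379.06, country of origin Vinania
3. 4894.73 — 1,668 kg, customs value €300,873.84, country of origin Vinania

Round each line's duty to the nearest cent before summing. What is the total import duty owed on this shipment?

Line 1 (8790.71, Vinania, 1,974 units, €307,391.28):
Base rate for 8790.71 is 3.5%.
Origin Vinania qualifies under the Durica–Vinania agreement and 8790.71 is covered: preferential rate Free applies instead.
Duty = €307,391.28 × 0% = €0.00.
Line 2 (5669.40, Vinania, 1,803 kg, €326,379.06):
Base rate for 5669.40 is 14% + €1.30/kg.
Origin Vinania qualifies under the Durica–Vinania agreement and 5669.40 is covered: preferential rate 7.5% applies instead.
Duty = €326,379.06 × 7.5% = €24,478.43.
Line 3 (4894.73, Vinania, 1,668 kg, €300,873.84):
Base rate for 4894.73 is 31%.
Origin Vinania qualifies under the Durica–Vinania agreement and 4894.73 is covered: preferential rate 25.5% applies instead.
The additional-duty order on 4894.73 targets Ulius, not Vinania; it does not apply.
Duty = €300,873.84 × 25.5% = €76,722.83.
Total = €0.00 + €24,478.43 + €76,722.83 = €101,201.26.

€101,201.26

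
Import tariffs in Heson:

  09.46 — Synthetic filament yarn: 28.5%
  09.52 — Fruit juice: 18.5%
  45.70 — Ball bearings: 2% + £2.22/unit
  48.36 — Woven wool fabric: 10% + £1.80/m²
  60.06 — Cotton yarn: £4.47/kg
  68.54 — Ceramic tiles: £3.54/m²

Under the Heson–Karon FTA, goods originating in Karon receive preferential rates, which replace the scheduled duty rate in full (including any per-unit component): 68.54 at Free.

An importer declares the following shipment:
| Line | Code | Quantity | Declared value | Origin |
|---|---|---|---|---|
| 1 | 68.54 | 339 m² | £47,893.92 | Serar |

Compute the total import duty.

Line 1 (68.54, Serar, 339 m², £47,893.92):
Base rate for 68.54 is £3.54/m².
68.54 has an FTA preferential rate, but origin Serar is not Karon; base rate stands.
Duty = 339 × £3.54 = £1,200.06.

£1,200.06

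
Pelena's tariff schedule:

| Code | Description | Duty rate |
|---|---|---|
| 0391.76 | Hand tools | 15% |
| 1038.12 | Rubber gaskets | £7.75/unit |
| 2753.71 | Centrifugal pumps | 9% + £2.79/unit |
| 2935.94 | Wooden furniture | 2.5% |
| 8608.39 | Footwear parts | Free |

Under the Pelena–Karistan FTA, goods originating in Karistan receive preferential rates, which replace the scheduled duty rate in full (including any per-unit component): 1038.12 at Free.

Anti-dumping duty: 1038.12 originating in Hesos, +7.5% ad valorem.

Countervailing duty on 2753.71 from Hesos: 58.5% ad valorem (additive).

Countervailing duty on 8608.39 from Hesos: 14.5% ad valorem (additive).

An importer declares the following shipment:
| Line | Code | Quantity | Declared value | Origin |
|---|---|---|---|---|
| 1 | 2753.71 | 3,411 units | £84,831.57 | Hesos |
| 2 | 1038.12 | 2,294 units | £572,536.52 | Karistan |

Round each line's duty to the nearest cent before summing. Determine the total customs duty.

£66,778.00

Line 1 (2753.71, Hesos, 3,411 units, £84,831.57):
Base rate for 2753.71 is 9% + £2.79/unit.
Additional duty on 2753.71 from Hesos: +58.5%. Applied ad valorem rate: 9% + 58.5% = 67.5%.
Duty = £84,831.57 × 67.5% + 3,411 × £2.79 = £66,778.00.
Line 2 (1038.12, Karistan, 2,294 units, £572,536.52):
Base rate for 1038.12 is £7.75/unit.
Origin Karistan qualifies under the Pelena–Karistan agreement and 1038.12 is covered: preferential rate Free applies instead.
The additional-duty order on 1038.12 targets Hesos, not Karistan; it does not apply.
Duty = £572,536.52 × 0% = £0.00.
Total = £66,778.00 + £0.00 = £66,778.00.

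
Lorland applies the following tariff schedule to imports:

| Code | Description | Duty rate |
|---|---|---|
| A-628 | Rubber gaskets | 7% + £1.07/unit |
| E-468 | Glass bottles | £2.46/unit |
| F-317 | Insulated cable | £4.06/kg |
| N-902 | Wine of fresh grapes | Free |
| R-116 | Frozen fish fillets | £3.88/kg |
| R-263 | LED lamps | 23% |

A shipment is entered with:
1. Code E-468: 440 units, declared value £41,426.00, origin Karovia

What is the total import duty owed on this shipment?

Line 1 (E-468, Karovia, 440 units, £41,426.00):
Base rate for E-468 is £2.46/unit.
Duty = 440 × £2.46 = £1,082.40.

£1,082.40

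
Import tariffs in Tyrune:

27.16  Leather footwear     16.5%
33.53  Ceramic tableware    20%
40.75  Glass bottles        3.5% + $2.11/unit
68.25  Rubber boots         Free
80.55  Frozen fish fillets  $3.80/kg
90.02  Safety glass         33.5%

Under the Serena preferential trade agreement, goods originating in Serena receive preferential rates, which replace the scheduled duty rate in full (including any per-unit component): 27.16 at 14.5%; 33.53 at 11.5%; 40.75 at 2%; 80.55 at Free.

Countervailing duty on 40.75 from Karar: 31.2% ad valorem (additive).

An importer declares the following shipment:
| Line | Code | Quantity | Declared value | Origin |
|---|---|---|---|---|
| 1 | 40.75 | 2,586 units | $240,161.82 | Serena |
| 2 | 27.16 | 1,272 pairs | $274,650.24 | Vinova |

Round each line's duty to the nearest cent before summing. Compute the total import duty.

$50,120.53

Line 1 (40.75, Serena, 2,586 units, $240,161.82):
Base rate for 40.75 is 3.5% + $2.11/unit.
Origin Serena qualifies under the Tyrune–Serena agreement and 40.75 is covered: preferential rate 2% applies instead.
The additional-duty order on 40.75 targets Karar, not Serena; it does not apply.
Duty = $240,161.82 × 2% = $4,803.24.
Line 2 (27.16, Vinova, 1,272 pairs, $274,650.24):
Base rate for 27.16 is 16.5%.
27.16 has an FTA preferential rate, but origin Vinova is not Serena; base rate stands.
Duty = $274,650.24 × 16.5% = $45,317.29.
Total = $4,803.24 + $45,317.29 = $50,120.53.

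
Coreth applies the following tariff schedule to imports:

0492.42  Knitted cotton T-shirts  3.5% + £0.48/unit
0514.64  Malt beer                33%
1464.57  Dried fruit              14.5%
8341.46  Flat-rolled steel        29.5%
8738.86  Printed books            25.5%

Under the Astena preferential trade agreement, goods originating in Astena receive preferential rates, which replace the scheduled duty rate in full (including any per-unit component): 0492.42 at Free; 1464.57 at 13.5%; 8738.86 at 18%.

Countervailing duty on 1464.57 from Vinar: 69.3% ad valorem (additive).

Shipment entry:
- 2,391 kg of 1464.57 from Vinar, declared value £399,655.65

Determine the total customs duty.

£334,911.43

Line 1 (1464.57, Vinar, 2,391 kg, £399,655.65):
Base rate for 1464.57 is 14.5%.
1464.57 has an FTA preferential rate, but origin Vinar is not Astena; base rate stands.
Additional duty on 1464.57 from Vinar: +69.3%. Applied ad valorem rate: 14.5% + 69.3% = 83.8%.
Duty = £399,655.65 × 83.8% = £334,911.43.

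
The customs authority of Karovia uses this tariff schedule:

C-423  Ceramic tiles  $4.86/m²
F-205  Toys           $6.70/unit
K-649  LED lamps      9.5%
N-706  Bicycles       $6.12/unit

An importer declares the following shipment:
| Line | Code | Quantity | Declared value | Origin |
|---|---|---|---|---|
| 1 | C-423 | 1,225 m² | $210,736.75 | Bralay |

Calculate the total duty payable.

Line 1 (C-423, Bralay, 1,225 m², $210,736.75):
Base rate for C-423 is $4.86/m².
Duty = 1,225 × $4.86 = $5,953.50.

$5,953.50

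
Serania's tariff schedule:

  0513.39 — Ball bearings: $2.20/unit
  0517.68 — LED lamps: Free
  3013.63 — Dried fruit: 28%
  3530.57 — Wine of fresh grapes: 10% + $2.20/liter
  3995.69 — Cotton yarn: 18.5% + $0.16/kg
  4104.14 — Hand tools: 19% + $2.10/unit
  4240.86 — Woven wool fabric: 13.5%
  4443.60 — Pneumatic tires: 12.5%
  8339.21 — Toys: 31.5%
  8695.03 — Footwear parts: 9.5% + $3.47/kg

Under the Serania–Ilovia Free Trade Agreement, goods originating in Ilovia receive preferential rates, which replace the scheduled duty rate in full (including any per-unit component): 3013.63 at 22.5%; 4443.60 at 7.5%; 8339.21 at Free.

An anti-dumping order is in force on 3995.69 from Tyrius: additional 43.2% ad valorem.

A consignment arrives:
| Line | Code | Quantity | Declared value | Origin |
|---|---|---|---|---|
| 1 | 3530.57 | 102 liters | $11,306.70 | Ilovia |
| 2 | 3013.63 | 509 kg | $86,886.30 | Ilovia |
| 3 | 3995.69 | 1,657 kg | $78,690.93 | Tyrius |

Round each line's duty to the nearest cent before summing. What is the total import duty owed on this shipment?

Line 1 (3530.57, Ilovia, 102 liters, $11,306.70):
Base rate for 3530.57 is 10% + $2.20/liter.
Origin Ilovia is the FTA partner but 3530.57 is not on the preference list; base rate stands.
Duty = $11,306.70 × 10% + 102 × $2.20 = $1,355.07.
Line 2 (3013.63, Ilovia, 509 kg, $86,886.30):
Base rate for 3013.63 is 28%.
Origin Ilovia qualifies under the Serania–Ilovia agreement and 3013.63 is covered: preferential rate 22.5% applies instead.
Duty = $86,886.30 × 22.5% = $19,549.42.
Line 3 (3995.69, Tyrius, 1,657 kg, $78,690.93):
Base rate for 3995.69 is 18.5% + $0.16/kg.
Additional duty on 3995.69 from Tyrius: +43.2%. Applied ad valorem rate: 18.5% + 43.2% = 61.7%.
Duty = $78,690.93 × 61.7% + 1,657 × $0.16 = $48,817.42.
Total = $1,355.07 + $19,549.42 + $48,817.42 = $69,721.91.

$69,721.91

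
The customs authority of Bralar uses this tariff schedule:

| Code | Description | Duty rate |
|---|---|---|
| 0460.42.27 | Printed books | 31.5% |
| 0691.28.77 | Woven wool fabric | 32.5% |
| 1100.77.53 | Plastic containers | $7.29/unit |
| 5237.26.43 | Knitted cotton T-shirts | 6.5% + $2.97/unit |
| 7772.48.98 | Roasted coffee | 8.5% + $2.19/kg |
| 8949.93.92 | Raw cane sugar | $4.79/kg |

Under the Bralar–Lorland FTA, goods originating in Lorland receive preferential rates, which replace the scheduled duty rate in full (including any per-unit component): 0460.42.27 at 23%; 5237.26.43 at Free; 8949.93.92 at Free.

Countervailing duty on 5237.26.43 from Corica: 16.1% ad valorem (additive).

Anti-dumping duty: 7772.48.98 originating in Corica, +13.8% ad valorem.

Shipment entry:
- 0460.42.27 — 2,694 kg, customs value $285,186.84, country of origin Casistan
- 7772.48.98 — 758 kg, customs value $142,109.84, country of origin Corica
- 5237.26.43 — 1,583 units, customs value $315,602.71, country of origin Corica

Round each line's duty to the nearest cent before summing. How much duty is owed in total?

Line 1 (0460.42.27, Casistan, 2,694 kg, $285,186.84):
Base rate for 0460.42.27 is 31.5%.
0460.42.27 has an FTA preferential rate, but origin Casistan is not Lorland; base rate stands.
Duty = $285,186.84 × 31.5% = $89,833.85.
Line 2 (7772.48.98, Corica, 758 kg, $142,109.84):
Base rate for 7772.48.98 is 8.5% + $2.19/kg.
Additional duty on 7772.48.98 from Corica: +13.8%. Applied ad valorem rate: 8.5% + 13.8% = 22.3%.
Duty = $142,109.84 × 22.3% + 758 × $2.19 = $33,350.51.
Line 3 (5237.26.43, Corica, 1,583 units, $315,602.71):
Base rate for 5237.26.43 is 6.5% + $2.97/unit.
5237.26.43 has an FTA preferential rate, but origin Corica is not Lorland; base rate stands.
Additional duty on 5237.26.43 from Corica: +16.1%. Applied ad valorem rate: 6.5% + 16.1% = 22.6%.
Duty = $315,602.71 × 22.6% + 1,583 × $2.97 = $76,027.72.
Total = $89,833.85 + $33,350.51 + $76,027.72 = $199,212.08.

$199,212.08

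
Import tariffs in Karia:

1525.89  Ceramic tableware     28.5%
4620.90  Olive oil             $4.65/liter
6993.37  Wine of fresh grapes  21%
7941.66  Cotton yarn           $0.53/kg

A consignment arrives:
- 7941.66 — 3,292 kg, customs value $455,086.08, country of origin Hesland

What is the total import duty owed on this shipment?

Line 1 (7941.66, Hesland, 3,292 kg, $455,086.08):
Base rate for 7941.66 is $0.53/kg.
Duty = 3,292 × $0.53 = $1,744.76.

$1,744.76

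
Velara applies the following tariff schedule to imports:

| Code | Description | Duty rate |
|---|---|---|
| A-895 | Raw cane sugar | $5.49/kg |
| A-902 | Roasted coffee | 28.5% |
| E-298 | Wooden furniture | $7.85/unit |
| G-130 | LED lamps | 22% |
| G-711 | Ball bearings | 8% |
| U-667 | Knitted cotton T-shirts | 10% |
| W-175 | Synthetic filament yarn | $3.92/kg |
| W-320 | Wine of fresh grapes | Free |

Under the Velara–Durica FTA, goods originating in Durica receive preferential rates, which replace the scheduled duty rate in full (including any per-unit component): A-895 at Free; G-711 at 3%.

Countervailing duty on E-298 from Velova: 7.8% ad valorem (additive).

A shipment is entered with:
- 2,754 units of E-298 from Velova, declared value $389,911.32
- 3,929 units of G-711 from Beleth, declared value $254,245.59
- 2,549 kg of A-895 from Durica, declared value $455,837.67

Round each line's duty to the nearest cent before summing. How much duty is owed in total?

Line 1 (E-298, Velova, 2,754 units, $389,911.32):
Base rate for E-298 is $7.85/unit.
Additional duty on E-298 from Velova: +7.8% ad valorem. Applied ad valorem rate = 7.8%.
Duty = $389,911.32 × 7.8% + 2,754 × $7.85 = $52,031.98.
Line 2 (G-711, Beleth, 3,929 units, $254,245.59):
Base rate for G-711 is 8%.
G-711 has an FTA preferential rate, but origin Beleth is not Durica; base rate stands.
Duty = $254,245.59 × 8% = $20,339.65.
Line 3 (A-895, Durica, 2,549 kg, $455,837.67):
Base rate for A-895 is $5.49/kg.
Origin Durica qualifies under the Velara–Durica agreement and A-895 is covered: preferential rate Free applies instead.
Duty = $455,837.67 × 0% = $0.00.
Total = $52,031.98 + $20,339.65 + $0.00 = $72,371.63.

$72,371.63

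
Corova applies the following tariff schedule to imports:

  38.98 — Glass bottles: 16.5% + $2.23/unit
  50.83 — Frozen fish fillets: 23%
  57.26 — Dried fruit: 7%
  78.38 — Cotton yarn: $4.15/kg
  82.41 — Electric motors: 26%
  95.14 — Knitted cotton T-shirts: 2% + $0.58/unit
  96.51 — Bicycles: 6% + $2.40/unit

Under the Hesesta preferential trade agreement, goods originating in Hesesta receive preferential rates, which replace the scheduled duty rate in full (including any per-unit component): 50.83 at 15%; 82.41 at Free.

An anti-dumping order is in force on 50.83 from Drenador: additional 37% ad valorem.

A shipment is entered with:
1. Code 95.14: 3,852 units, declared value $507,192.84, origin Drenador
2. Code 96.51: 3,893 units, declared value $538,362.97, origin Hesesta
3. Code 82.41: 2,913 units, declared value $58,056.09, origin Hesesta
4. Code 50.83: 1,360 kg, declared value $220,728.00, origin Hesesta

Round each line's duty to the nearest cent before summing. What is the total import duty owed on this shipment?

$87,132.20

Line 1 (95.14, Drenador, 3,852 units, $507,192.84):
Base rate for 95.14 is 2% + $0.58/unit.
Duty = $507,192.84 × 2% + 3,852 × $0.58 = $12,378.02.
Line 2 (96.51, Hesesta, 3,893 units, $538,362.97):
Base rate for 96.51 is 6% + $2.40/unit.
Origin Hesesta is the FTA partner but 96.51 is not on the preference list; base rate stands.
Duty = $538,362.97 × 6% + 3,893 × $2.40 = $41,644.98.
Line 3 (82.41, Hesesta, 2,913 units, $58,056.09):
Base rate for 82.41 is 26%.
Origin Hesesta qualifies under the Corova–Hesesta agreement and 82.41 is covered: preferential rate Free applies instead.
Duty = $58,056.09 × 0% = $0.00.
Line 4 (50.83, Hesesta, 1,360 kg, $220,728.00):
Base rate for 50.83 is 23%.
Origin Hesesta qualifies under the Corova–Hesesta agreement and 50.83 is covered: preferential rate 15% applies instead.
The additional-duty order on 50.83 targets Drenador, not Hesesta; it does not apply.
Duty = $220,728.00 × 15% = $33,109.20.
Total = $12,378.02 + $41,644.98 + $0.00 + $33,109.20 = $87,132.20.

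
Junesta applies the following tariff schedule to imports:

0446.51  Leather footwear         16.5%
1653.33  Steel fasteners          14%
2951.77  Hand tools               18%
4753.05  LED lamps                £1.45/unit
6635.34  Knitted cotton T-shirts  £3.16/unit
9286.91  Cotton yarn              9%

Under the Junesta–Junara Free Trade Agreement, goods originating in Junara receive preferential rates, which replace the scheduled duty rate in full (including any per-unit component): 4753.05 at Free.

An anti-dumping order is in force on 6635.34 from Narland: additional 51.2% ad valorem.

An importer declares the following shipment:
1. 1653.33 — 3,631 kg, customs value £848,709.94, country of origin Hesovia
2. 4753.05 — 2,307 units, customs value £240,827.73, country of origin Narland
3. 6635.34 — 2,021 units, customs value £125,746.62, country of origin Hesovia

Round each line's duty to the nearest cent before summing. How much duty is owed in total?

Line 1 (1653.33, Hesovia, 3,631 kg, £848,709.94):
Base rate for 1653.33 is 14%.
Duty = £848,709.94 × 14% = £118,819.39.
Line 2 (4753.05, Narland, 2,307 units, £240,827.73):
Base rate for 4753.05 is £1.45/unit.
4753.05 has an FTA preferential rate, but origin Narland is not Junara; base rate stands.
Duty = 2,307 × £1.45 = £3,345.15.
Line 3 (6635.34, Hesovia, 2,021 units, £125,746.62):
Base rate for 6635.34 is £3.16/unit.
The additional-duty order on 6635.34 targets Narland, not Hesovia; it does not apply.
Duty = 2,021 × £3.16 = £6,386.36.
Total = £118,819.39 + £3,345.15 + £6,386.36 = £128,550.90.

£128,550.90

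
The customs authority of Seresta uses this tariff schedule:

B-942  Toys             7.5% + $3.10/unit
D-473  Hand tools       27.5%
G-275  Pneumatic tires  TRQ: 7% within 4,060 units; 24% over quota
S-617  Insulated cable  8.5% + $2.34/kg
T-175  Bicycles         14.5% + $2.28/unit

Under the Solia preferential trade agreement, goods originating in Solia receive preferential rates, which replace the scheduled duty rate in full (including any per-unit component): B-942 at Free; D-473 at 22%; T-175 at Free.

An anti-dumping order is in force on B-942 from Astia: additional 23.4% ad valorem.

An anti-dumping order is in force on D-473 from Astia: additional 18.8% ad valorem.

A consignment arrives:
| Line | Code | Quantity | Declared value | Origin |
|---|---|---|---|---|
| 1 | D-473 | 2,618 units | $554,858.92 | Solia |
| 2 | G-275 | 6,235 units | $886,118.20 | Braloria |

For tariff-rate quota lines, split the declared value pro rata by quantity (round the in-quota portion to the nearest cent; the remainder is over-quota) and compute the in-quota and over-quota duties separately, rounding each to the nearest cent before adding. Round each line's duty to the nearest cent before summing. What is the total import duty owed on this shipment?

Line 1 (D-473, Solia, 2,618 units, $554,858.92):
Base rate for D-473 is 27.5%.
Origin Solia qualifies under the Seresta–Solia agreement and D-473 is covered: preferential rate 22% applies instead.
The additional-duty order on D-473 targets Astia, not Solia; it does not apply.
Duty = $554,858.92 × 22% = $122,068.96.
Line 2 (G-275, Braloria, 6,235 units, $886,118.20):
Code G-275 is under a tariff-rate quota (threshold 4,060 units). In-quota: 4,060 units at 7%; over-quota: 2,175 units at 24%.
Pro-rata value split: in-quota = $886,118.20 × 4,060/6,235 = $577,007.20; over-quota = $886,118.20 − $577,007.20 = $309,111.00.
In-quota duty = $577,007.20 × 7% = $40,390.50. Over-quota duty = $309,111.00 × 24% = $74,186.64.
Line duty = $40,390.50 + $74,186.64 = $114,577.14.
Total = $122,068.96 + $114,577.14 = $236,646.10.

$236,646.10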